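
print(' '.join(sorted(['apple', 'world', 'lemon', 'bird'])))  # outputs apple bird lemon world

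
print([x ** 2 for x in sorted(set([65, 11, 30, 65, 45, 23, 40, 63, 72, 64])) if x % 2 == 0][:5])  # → [900, 1600, 4096, 5184]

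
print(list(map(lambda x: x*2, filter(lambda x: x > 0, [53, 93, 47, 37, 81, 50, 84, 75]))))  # [106, 186, 94, 74, 162, 100, 168, 150]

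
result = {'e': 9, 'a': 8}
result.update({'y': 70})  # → {'e': 9, 'a': 8, 'y': 70}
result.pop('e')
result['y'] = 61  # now {'a': 8, 'y': 61}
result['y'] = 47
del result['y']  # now {'a': 8}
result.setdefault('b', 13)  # 13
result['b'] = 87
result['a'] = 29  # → {'a': 29, 'b': 87}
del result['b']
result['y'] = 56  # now {'a': 29, 'y': 56}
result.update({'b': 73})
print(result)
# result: {'a': 29, 'y': 56, 'b': 73}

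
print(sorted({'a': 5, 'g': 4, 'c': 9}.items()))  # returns [('a', 5), ('c', 9), ('g', 4)]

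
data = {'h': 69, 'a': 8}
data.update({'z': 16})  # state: {'h': 69, 'a': 8, 'z': 16}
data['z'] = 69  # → {'h': 69, 'a': 8, 'z': 69}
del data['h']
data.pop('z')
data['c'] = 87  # {'a': 8, 'c': 87}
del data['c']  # {'a': 8}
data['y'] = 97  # {'a': 8, 'y': 97}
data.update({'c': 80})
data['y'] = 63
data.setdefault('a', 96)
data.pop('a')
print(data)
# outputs {'y': 63, 'c': 80}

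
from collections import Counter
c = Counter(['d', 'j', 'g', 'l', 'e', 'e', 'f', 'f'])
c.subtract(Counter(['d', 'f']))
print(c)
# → Counter({'e': 2, 'j': 1, 'g': 1, 'l': 1, 'f': 1, 'd': 0})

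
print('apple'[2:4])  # pl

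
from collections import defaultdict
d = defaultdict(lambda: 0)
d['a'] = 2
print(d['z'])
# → 0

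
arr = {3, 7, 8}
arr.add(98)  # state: {3, 7, 8, 98}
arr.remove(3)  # {7, 8, 98}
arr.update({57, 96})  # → {7, 8, 57, 96, 98}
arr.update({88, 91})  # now {7, 8, 57, 88, 91, 96, 98}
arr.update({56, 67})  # {7, 8, 56, 57, 67, 88, 91, 96, 98}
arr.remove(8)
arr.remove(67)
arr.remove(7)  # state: {56, 57, 88, 91, 96, 98}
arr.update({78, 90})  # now {56, 57, 78, 88, 90, 91, 96, 98}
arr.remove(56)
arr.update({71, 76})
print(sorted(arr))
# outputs [57, 71, 76, 78, 88, 90, 91, 96, 98]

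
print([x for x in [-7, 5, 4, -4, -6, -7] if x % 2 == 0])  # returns [4, -4, -6]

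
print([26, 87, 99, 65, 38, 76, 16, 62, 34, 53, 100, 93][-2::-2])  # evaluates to [100, 34, 16, 38, 99, 26]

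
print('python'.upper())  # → PYTHON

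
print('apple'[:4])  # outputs appl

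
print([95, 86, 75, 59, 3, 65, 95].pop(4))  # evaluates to 3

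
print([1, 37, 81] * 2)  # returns [1, 37, 81, 1, 37, 81]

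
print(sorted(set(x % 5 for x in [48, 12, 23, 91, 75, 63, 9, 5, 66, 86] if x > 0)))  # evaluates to [0, 1, 2, 3, 4]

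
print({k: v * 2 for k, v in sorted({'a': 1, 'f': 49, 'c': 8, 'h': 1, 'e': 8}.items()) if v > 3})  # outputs {'c': 16, 'e': 16, 'f': 98}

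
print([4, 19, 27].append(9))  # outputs None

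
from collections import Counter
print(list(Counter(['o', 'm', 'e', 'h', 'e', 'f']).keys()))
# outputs ['o', 'm', 'e', 'h', 'f']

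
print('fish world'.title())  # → Fish World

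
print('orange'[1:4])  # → ran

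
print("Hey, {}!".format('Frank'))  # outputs Hey, Frank!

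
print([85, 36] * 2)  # [85, 36, 85, 36]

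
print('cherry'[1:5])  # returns herr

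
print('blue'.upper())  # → BLUE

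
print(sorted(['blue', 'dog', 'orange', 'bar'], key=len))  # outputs ['dog', 'bar', 'blue', 'orange']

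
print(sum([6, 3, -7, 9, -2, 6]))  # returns 15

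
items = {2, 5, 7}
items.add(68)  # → {2, 5, 7, 68}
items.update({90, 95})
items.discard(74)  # {2, 5, 7, 68, 90, 95}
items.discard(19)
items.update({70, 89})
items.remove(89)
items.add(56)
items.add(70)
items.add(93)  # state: {2, 5, 7, 56, 68, 70, 90, 93, 95}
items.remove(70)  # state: {2, 5, 7, 56, 68, 90, 93, 95}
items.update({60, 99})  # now {2, 5, 7, 56, 60, 68, 90, 93, 95, 99}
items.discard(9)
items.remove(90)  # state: {2, 5, 7, 56, 60, 68, 93, 95, 99}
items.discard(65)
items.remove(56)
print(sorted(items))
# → [2, 5, 7, 60, 68, 93, 95, 99]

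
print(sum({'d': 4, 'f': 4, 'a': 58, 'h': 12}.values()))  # 78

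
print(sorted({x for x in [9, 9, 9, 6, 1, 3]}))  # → [1, 3, 6, 9]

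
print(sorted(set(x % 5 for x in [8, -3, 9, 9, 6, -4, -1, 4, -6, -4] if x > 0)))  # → [1, 3, 4]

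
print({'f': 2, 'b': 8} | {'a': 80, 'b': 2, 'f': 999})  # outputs {'f': 999, 'b': 2, 'a': 80}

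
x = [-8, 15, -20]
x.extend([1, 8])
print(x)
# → [-8, 15, -20, 1, 8]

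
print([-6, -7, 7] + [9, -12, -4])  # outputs [-6, -7, 7, 9, -12, -4]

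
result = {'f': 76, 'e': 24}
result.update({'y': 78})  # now {'f': 76, 'e': 24, 'y': 78}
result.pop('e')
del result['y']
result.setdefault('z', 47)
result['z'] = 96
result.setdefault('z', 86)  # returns 96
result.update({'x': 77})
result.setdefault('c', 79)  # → 79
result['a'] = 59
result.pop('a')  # 59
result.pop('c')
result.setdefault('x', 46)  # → 77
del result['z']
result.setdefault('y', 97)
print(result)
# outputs {'f': 76, 'x': 77, 'y': 97}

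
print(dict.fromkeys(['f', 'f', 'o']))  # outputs {'f': None, 'o': None}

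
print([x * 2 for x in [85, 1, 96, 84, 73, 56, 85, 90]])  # [170, 2, 192, 168, 146, 112, 170, 180]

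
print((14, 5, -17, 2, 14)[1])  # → 5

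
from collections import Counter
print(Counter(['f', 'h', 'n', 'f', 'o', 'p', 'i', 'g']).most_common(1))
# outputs [('f', 2)]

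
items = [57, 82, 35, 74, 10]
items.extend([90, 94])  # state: [57, 82, 35, 74, 10, 90, 94]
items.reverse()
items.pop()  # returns 57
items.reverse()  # [82, 35, 74, 10, 90, 94]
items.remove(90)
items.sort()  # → [10, 35, 74, 82, 94]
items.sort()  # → [10, 35, 74, 82, 94]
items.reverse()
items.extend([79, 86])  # [94, 82, 74, 35, 10, 79, 86]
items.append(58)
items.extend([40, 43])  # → [94, 82, 74, 35, 10, 79, 86, 58, 40, 43]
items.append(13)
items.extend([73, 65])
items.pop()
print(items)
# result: [94, 82, 74, 35, 10, 79, 86, 58, 40, 43, 13, 73]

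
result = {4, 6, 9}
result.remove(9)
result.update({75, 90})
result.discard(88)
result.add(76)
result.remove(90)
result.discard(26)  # {4, 6, 75, 76}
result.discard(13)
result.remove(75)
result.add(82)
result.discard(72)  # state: {4, 6, 76, 82}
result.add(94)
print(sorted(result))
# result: [4, 6, 76, 82, 94]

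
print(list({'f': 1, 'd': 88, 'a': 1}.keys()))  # ['f', 'd', 'a']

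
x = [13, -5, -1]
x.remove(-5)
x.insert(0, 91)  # [91, 13, -1]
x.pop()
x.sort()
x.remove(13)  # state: [91]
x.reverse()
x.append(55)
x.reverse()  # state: [55, 91]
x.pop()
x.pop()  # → 55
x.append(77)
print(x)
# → [77]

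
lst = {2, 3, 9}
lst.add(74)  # {2, 3, 9, 74}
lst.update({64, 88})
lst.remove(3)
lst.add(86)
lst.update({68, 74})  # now {2, 9, 64, 68, 74, 86, 88}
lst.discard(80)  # {2, 9, 64, 68, 74, 86, 88}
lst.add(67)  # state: {2, 9, 64, 67, 68, 74, 86, 88}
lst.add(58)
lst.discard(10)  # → {2, 9, 58, 64, 67, 68, 74, 86, 88}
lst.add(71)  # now {2, 9, 58, 64, 67, 68, 71, 74, 86, 88}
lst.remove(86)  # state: {2, 9, 58, 64, 67, 68, 71, 74, 88}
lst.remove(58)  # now {2, 9, 64, 67, 68, 71, 74, 88}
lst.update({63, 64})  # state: {2, 9, 63, 64, 67, 68, 71, 74, 88}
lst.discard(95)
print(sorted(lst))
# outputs [2, 9, 63, 64, 67, 68, 71, 74, 88]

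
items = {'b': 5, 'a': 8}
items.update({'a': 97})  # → {'b': 5, 'a': 97}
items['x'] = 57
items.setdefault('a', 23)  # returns 97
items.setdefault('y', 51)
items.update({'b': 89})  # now {'b': 89, 'a': 97, 'x': 57, 'y': 51}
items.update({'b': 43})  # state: {'b': 43, 'a': 97, 'x': 57, 'y': 51}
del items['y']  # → {'b': 43, 'a': 97, 'x': 57}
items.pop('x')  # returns 57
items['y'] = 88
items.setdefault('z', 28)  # 28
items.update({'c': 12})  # {'b': 43, 'a': 97, 'y': 88, 'z': 28, 'c': 12}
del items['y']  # {'b': 43, 'a': 97, 'z': 28, 'c': 12}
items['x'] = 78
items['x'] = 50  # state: {'b': 43, 'a': 97, 'z': 28, 'c': 12, 'x': 50}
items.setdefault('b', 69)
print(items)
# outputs {'b': 43, 'a': 97, 'z': 28, 'c': 12, 'x': 50}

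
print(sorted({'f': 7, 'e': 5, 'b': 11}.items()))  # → [('b', 11), ('e', 5), ('f', 7)]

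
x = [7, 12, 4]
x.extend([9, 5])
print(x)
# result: [7, 12, 4, 9, 5]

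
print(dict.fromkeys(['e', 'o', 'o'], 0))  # {'e': 0, 'o': 0}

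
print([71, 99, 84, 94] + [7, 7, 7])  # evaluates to [71, 99, 84, 94, 7, 7, 7]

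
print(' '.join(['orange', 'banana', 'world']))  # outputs orange banana world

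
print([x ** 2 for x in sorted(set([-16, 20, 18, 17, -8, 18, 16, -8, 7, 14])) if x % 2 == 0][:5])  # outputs [256, 64, 196, 256, 324]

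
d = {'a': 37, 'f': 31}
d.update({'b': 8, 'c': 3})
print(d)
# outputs {'a': 37, 'f': 31, 'b': 8, 'c': 3}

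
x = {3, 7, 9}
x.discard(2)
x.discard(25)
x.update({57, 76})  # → {3, 7, 9, 57, 76}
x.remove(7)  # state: {3, 9, 57, 76}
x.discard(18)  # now {3, 9, 57, 76}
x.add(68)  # {3, 9, 57, 68, 76}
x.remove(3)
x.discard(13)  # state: {9, 57, 68, 76}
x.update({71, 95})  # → {9, 57, 68, 71, 76, 95}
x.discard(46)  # {9, 57, 68, 71, 76, 95}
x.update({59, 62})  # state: {9, 57, 59, 62, 68, 71, 76, 95}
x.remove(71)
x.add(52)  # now {9, 52, 57, 59, 62, 68, 76, 95}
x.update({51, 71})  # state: {9, 51, 52, 57, 59, 62, 68, 71, 76, 95}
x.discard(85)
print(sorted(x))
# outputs [9, 51, 52, 57, 59, 62, 68, 71, 76, 95]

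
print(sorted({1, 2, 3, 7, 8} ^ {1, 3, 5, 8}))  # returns [2, 5, 7]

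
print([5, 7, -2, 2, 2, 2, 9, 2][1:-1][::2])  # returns [7, 2, 2]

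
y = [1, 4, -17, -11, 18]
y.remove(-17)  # [1, 4, -11, 18]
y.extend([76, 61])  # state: [1, 4, -11, 18, 76, 61]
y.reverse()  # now [61, 76, 18, -11, 4, 1]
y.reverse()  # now [1, 4, -11, 18, 76, 61]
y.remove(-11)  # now [1, 4, 18, 76, 61]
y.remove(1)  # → [4, 18, 76, 61]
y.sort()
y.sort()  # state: [4, 18, 61, 76]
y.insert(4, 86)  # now [4, 18, 61, 76, 86]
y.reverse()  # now [86, 76, 61, 18, 4]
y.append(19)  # [86, 76, 61, 18, 4, 19]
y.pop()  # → 19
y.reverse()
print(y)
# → [4, 18, 61, 76, 86]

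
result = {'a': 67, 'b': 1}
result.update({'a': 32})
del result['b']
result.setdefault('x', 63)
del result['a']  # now {'x': 63}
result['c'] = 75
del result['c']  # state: {'x': 63}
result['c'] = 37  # {'x': 63, 'c': 37}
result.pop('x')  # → 63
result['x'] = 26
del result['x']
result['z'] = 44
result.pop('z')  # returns 44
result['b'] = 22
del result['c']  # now {'b': 22}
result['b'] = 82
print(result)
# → {'b': 82}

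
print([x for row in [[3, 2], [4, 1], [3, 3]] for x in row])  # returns [3, 2, 4, 1, 3, 3]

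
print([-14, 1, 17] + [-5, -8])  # [-14, 1, 17, -5, -8]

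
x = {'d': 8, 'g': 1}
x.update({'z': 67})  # {'d': 8, 'g': 1, 'z': 67}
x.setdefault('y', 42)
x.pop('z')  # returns 67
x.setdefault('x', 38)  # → 38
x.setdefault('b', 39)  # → 39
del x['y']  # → {'d': 8, 'g': 1, 'x': 38, 'b': 39}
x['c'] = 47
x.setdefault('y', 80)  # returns 80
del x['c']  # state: {'d': 8, 'g': 1, 'x': 38, 'b': 39, 'y': 80}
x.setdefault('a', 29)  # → 29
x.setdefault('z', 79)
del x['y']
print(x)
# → {'d': 8, 'g': 1, 'x': 38, 'b': 39, 'a': 29, 'z': 79}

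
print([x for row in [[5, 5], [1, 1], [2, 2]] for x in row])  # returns [5, 5, 1, 1, 2, 2]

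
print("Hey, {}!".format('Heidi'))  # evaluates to Hey, Heidi!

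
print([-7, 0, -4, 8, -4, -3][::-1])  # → [-3, -4, 8, -4, 0, -7]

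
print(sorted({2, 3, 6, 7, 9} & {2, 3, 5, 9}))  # [2, 3, 9]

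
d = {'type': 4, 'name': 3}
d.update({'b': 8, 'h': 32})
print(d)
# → {'type': 4, 'name': 3, 'b': 8, 'h': 32}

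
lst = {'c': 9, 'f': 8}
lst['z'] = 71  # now {'c': 9, 'f': 8, 'z': 71}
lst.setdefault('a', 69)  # 69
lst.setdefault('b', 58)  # 58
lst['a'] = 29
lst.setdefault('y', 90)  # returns 90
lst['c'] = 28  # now {'c': 28, 'f': 8, 'z': 71, 'a': 29, 'b': 58, 'y': 90}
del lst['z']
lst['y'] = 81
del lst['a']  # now {'c': 28, 'f': 8, 'b': 58, 'y': 81}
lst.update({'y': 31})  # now {'c': 28, 'f': 8, 'b': 58, 'y': 31}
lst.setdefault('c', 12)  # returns 28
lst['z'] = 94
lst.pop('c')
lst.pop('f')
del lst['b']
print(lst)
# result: {'y': 31, 'z': 94}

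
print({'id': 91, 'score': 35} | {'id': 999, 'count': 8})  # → {'id': 999, 'score': 35, 'count': 8}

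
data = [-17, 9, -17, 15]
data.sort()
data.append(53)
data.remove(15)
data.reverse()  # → [53, 9, -17, -17]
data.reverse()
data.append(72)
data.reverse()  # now [72, 53, 9, -17, -17]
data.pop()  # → -17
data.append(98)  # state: [72, 53, 9, -17, 98]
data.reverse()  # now [98, -17, 9, 53, 72]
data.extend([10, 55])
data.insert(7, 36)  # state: [98, -17, 9, 53, 72, 10, 55, 36]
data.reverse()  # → [36, 55, 10, 72, 53, 9, -17, 98]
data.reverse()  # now [98, -17, 9, 53, 72, 10, 55, 36]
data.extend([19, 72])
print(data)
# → [98, -17, 9, 53, 72, 10, 55, 36, 19, 72]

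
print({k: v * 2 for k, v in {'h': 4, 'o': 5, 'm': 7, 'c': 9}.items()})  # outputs {'h': 8, 'o': 10, 'm': 14, 'c': 18}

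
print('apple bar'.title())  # Apple Bar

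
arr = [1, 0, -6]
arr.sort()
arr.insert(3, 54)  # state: [-6, 0, 1, 54]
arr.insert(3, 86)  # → [-6, 0, 1, 86, 54]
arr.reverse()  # [54, 86, 1, 0, -6]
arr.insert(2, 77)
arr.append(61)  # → [54, 86, 77, 1, 0, -6, 61]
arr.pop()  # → 61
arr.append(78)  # [54, 86, 77, 1, 0, -6, 78]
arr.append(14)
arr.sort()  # [-6, 0, 1, 14, 54, 77, 78, 86]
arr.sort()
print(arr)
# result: [-6, 0, 1, 14, 54, 77, 78, 86]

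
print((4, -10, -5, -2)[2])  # -5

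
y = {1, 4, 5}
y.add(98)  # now {1, 4, 5, 98}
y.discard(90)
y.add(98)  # {1, 4, 5, 98}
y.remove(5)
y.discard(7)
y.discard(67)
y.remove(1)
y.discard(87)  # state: {4, 98}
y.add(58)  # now {4, 58, 98}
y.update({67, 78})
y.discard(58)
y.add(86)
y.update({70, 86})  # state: {4, 67, 70, 78, 86, 98}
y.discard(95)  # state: {4, 67, 70, 78, 86, 98}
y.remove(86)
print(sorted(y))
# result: [4, 67, 70, 78, 98]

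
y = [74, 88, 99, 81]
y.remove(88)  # [74, 99, 81]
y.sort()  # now [74, 81, 99]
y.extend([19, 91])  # [74, 81, 99, 19, 91]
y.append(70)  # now [74, 81, 99, 19, 91, 70]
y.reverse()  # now [70, 91, 19, 99, 81, 74]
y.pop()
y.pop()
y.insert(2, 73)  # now [70, 91, 73, 19, 99]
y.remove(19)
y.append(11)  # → [70, 91, 73, 99, 11]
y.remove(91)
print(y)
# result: [70, 73, 99, 11]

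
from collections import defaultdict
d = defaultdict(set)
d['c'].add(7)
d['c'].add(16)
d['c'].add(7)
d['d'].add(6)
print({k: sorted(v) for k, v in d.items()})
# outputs {'c': [7, 16], 'd': [6]}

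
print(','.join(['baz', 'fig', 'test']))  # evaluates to baz,fig,test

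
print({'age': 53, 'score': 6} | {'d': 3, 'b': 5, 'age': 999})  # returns {'age': 999, 'score': 6, 'd': 3, 'b': 5}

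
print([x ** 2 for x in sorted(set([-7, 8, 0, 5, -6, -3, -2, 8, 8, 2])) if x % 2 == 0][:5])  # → [36, 4, 0, 4, 64]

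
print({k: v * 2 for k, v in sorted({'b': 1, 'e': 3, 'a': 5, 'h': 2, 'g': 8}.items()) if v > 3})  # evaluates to {'a': 10, 'g': 16}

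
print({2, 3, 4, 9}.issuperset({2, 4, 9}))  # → True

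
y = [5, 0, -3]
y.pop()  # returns -3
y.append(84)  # [5, 0, 84]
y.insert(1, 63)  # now [5, 63, 0, 84]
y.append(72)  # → [5, 63, 0, 84, 72]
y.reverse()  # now [72, 84, 0, 63, 5]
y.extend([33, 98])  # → [72, 84, 0, 63, 5, 33, 98]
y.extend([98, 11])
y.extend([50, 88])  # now [72, 84, 0, 63, 5, 33, 98, 98, 11, 50, 88]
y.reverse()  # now [88, 50, 11, 98, 98, 33, 5, 63, 0, 84, 72]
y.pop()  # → 72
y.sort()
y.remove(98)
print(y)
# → [0, 5, 11, 33, 50, 63, 84, 88, 98]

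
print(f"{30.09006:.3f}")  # 30.090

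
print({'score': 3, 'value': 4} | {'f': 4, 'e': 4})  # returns {'score': 3, 'value': 4, 'f': 4, 'e': 4}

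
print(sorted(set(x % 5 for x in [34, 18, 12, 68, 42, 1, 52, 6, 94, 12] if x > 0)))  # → [1, 2, 3, 4]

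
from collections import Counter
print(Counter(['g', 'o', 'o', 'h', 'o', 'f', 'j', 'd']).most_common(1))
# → [('o', 3)]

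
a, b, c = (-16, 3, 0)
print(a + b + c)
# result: -13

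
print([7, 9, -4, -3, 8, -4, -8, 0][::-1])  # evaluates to [0, -8, -4, 8, -3, -4, 9, 7]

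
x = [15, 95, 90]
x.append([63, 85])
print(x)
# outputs [15, 95, 90, [63, 85]]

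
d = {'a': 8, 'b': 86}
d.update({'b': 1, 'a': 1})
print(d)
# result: {'a': 1, 'b': 1}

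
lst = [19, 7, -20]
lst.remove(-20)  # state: [19, 7]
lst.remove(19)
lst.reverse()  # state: [7]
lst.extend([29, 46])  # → [7, 29, 46]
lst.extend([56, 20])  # [7, 29, 46, 56, 20]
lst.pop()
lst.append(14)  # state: [7, 29, 46, 56, 14]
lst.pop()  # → 14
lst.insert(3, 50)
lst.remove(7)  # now [29, 46, 50, 56]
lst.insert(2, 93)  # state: [29, 46, 93, 50, 56]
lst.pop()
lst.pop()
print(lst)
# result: [29, 46, 93]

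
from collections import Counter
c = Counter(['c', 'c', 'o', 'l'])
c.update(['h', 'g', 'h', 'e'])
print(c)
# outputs Counter({'c': 2, 'h': 2, 'o': 1, 'l': 1, 'g': 1, 'e': 1})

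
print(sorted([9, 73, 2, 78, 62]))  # [2, 9, 62, 73, 78]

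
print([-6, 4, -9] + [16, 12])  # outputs [-6, 4, -9, 16, 12]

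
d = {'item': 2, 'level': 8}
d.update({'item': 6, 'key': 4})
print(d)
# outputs {'item': 6, 'level': 8, 'key': 4}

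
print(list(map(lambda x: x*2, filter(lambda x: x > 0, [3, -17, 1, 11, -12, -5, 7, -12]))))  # [6, 2, 22, 14]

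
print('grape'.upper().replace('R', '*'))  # G*APE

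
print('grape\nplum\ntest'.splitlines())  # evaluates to ['grape', 'plum', 'test']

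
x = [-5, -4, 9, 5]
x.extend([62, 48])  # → [-5, -4, 9, 5, 62, 48]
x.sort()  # [-5, -4, 5, 9, 48, 62]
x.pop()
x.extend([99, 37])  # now [-5, -4, 5, 9, 48, 99, 37]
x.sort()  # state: [-5, -4, 5, 9, 37, 48, 99]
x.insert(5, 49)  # [-5, -4, 5, 9, 37, 49, 48, 99]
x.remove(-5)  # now [-4, 5, 9, 37, 49, 48, 99]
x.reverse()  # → [99, 48, 49, 37, 9, 5, -4]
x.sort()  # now [-4, 5, 9, 37, 48, 49, 99]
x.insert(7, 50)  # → [-4, 5, 9, 37, 48, 49, 99, 50]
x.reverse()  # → [50, 99, 49, 48, 37, 9, 5, -4]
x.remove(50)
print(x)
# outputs [99, 49, 48, 37, 9, 5, -4]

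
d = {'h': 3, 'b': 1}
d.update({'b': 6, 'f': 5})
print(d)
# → {'h': 3, 'b': 6, 'f': 5}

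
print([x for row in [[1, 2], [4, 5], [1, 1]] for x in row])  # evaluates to [1, 2, 4, 5, 1, 1]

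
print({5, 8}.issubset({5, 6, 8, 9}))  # True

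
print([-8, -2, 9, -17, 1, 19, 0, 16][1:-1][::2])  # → [-2, -17, 19]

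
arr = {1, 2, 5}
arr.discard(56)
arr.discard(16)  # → {1, 2, 5}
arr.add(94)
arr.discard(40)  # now {1, 2, 5, 94}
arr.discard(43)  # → {1, 2, 5, 94}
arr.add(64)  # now {1, 2, 5, 64, 94}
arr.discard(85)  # {1, 2, 5, 64, 94}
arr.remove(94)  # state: {1, 2, 5, 64}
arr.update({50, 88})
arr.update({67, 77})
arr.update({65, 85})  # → {1, 2, 5, 50, 64, 65, 67, 77, 85, 88}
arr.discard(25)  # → {1, 2, 5, 50, 64, 65, 67, 77, 85, 88}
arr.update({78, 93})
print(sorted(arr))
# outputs [1, 2, 5, 50, 64, 65, 67, 77, 78, 85, 88, 93]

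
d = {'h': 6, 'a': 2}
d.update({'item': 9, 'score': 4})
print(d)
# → {'h': 6, 'a': 2, 'item': 9, 'score': 4}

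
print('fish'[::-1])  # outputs hsif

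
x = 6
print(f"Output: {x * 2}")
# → Output: 12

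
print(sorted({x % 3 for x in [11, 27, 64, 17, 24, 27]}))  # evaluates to [0, 1, 2]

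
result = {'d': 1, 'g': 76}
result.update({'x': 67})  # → {'d': 1, 'g': 76, 'x': 67}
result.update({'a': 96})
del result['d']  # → {'g': 76, 'x': 67, 'a': 96}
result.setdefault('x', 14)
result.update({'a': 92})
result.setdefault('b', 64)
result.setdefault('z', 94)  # 94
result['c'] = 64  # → {'g': 76, 'x': 67, 'a': 92, 'b': 64, 'z': 94, 'c': 64}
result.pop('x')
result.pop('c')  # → 64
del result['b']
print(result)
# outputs {'g': 76, 'a': 92, 'z': 94}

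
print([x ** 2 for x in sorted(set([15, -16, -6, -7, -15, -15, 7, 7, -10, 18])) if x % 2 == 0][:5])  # [256, 100, 36, 324]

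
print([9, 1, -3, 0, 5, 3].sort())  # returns None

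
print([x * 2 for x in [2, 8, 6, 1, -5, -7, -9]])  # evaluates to [4, 16, 12, 2, -10, -14, -18]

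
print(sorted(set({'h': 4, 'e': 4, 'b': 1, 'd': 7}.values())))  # [1, 4, 7]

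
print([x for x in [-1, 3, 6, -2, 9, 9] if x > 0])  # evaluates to [3, 6, 9, 9]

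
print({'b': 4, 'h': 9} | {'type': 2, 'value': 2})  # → {'b': 4, 'h': 9, 'type': 2, 'value': 2}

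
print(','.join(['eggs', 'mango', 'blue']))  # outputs eggs,mango,blue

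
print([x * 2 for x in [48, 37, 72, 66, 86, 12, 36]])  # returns [96, 74, 144, 132, 172, 24, 72]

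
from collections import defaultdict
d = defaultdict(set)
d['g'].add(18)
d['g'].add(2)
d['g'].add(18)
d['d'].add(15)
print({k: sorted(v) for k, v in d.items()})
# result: {'g': [2, 18], 'd': [15]}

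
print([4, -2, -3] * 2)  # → [4, -2, -3, 4, -2, -3]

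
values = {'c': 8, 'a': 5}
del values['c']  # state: {'a': 5}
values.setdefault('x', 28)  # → 28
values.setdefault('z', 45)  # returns 45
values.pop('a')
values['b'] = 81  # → {'x': 28, 'z': 45, 'b': 81}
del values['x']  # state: {'z': 45, 'b': 81}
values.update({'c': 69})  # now {'z': 45, 'b': 81, 'c': 69}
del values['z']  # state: {'b': 81, 'c': 69}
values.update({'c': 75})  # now {'b': 81, 'c': 75}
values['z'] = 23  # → {'b': 81, 'c': 75, 'z': 23}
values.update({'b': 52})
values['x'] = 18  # {'b': 52, 'c': 75, 'z': 23, 'x': 18}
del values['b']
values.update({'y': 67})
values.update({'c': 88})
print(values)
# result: {'c': 88, 'z': 23, 'x': 18, 'y': 67}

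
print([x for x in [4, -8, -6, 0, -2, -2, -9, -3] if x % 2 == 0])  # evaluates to [4, -8, -6, 0, -2, -2]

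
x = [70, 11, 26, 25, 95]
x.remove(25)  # [70, 11, 26, 95]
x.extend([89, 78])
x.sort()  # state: [11, 26, 70, 78, 89, 95]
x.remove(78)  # [11, 26, 70, 89, 95]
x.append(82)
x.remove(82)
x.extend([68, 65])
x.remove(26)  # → [11, 70, 89, 95, 68, 65]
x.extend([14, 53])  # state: [11, 70, 89, 95, 68, 65, 14, 53]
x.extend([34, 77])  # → [11, 70, 89, 95, 68, 65, 14, 53, 34, 77]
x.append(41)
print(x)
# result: [11, 70, 89, 95, 68, 65, 14, 53, 34, 77, 41]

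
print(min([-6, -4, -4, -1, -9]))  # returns -9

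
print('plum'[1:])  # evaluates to lum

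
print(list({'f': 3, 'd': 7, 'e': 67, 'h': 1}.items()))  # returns [('f', 3), ('d', 7), ('e', 67), ('h', 1)]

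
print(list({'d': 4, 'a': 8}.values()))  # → [4, 8]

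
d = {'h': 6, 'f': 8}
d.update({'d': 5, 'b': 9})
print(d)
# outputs {'h': 6, 'f': 8, 'd': 5, 'b': 9}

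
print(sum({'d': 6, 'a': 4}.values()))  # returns 10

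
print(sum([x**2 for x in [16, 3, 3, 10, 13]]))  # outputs 543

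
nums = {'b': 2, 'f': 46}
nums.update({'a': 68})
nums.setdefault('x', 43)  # 43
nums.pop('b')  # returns 2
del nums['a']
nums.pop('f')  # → 46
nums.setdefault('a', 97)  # 97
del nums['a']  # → {'x': 43}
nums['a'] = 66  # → {'x': 43, 'a': 66}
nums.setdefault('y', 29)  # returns 29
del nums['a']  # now {'x': 43, 'y': 29}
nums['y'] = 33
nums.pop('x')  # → 43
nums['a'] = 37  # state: {'y': 33, 'a': 37}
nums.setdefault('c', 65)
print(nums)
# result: {'y': 33, 'a': 37, 'c': 65}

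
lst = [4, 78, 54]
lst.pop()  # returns 54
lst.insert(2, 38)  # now [4, 78, 38]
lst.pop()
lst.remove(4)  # [78]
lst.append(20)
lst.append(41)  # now [78, 20, 41]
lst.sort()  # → [20, 41, 78]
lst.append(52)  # [20, 41, 78, 52]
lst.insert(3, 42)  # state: [20, 41, 78, 42, 52]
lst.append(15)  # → [20, 41, 78, 42, 52, 15]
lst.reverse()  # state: [15, 52, 42, 78, 41, 20]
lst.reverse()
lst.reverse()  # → [15, 52, 42, 78, 41, 20]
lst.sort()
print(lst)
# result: [15, 20, 41, 42, 52, 78]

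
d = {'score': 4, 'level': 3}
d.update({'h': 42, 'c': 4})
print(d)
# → {'score': 4, 'level': 3, 'h': 42, 'c': 4}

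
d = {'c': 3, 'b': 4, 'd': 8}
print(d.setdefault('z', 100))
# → 100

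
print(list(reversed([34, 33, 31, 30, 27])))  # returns [27, 30, 31, 33, 34]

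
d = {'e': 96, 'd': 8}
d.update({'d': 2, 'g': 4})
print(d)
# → {'e': 96, 'd': 2, 'g': 4}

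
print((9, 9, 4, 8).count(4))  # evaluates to 1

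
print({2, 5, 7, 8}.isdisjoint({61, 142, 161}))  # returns True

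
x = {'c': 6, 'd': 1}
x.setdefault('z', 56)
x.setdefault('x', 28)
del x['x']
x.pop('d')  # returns 1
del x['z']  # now {'c': 6}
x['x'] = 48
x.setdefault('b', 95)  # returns 95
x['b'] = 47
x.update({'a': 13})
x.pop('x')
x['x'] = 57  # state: {'c': 6, 'b': 47, 'a': 13, 'x': 57}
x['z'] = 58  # {'c': 6, 'b': 47, 'a': 13, 'x': 57, 'z': 58}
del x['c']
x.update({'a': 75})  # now {'b': 47, 'a': 75, 'x': 57, 'z': 58}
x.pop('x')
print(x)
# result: {'b': 47, 'a': 75, 'z': 58}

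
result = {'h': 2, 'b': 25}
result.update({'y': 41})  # {'h': 2, 'b': 25, 'y': 41}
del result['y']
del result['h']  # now {'b': 25}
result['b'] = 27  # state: {'b': 27}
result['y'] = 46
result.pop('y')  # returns 46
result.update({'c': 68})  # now {'b': 27, 'c': 68}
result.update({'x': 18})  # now {'b': 27, 'c': 68, 'x': 18}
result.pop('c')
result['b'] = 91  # {'b': 91, 'x': 18}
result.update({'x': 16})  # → {'b': 91, 'x': 16}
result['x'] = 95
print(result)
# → {'b': 91, 'x': 95}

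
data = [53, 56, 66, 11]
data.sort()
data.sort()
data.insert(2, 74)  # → [11, 53, 74, 56, 66]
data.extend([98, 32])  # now [11, 53, 74, 56, 66, 98, 32]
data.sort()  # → [11, 32, 53, 56, 66, 74, 98]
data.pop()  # 98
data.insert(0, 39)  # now [39, 11, 32, 53, 56, 66, 74]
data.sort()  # [11, 32, 39, 53, 56, 66, 74]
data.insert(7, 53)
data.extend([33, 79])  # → [11, 32, 39, 53, 56, 66, 74, 53, 33, 79]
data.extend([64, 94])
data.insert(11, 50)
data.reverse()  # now [94, 50, 64, 79, 33, 53, 74, 66, 56, 53, 39, 32, 11]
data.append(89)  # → [94, 50, 64, 79, 33, 53, 74, 66, 56, 53, 39, 32, 11, 89]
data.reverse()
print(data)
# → [89, 11, 32, 39, 53, 56, 66, 74, 53, 33, 79, 64, 50, 94]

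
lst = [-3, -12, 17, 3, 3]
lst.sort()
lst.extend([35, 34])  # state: [-12, -3, 3, 3, 17, 35, 34]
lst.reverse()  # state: [34, 35, 17, 3, 3, -3, -12]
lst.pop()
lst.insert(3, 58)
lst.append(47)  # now [34, 35, 17, 58, 3, 3, -3, 47]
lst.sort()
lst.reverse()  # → [58, 47, 35, 34, 17, 3, 3, -3]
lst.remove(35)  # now [58, 47, 34, 17, 3, 3, -3]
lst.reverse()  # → [-3, 3, 3, 17, 34, 47, 58]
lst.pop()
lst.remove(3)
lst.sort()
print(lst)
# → [-3, 3, 17, 34, 47]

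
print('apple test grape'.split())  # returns ['apple', 'test', 'grape']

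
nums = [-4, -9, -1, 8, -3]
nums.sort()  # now [-9, -4, -3, -1, 8]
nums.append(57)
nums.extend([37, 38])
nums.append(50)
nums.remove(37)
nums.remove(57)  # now [-9, -4, -3, -1, 8, 38, 50]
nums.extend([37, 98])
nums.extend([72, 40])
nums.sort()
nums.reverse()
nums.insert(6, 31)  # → [98, 72, 50, 40, 38, 37, 31, 8, -1, -3, -4, -9]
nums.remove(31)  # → [98, 72, 50, 40, 38, 37, 8, -1, -3, -4, -9]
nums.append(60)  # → [98, 72, 50, 40, 38, 37, 8, -1, -3, -4, -9, 60]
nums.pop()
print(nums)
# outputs [98, 72, 50, 40, 38, 37, 8, -1, -3, -4, -9]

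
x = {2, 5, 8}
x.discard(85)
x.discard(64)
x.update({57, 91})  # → {2, 5, 8, 57, 91}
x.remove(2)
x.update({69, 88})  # {5, 8, 57, 69, 88, 91}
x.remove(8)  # {5, 57, 69, 88, 91}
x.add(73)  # {5, 57, 69, 73, 88, 91}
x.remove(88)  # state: {5, 57, 69, 73, 91}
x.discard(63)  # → {5, 57, 69, 73, 91}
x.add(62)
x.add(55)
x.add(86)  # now {5, 55, 57, 62, 69, 73, 86, 91}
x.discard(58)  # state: {5, 55, 57, 62, 69, 73, 86, 91}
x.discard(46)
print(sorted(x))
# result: [5, 55, 57, 62, 69, 73, 86, 91]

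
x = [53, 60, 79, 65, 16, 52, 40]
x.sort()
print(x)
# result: [16, 40, 52, 53, 60, 65, 79]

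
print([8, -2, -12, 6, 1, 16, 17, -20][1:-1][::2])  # [-2, 6, 16]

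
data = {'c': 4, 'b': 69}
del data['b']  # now {'c': 4}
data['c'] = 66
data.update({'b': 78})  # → {'c': 66, 'b': 78}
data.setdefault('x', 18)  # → 18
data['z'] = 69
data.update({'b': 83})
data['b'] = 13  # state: {'c': 66, 'b': 13, 'x': 18, 'z': 69}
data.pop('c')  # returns 66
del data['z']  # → {'b': 13, 'x': 18}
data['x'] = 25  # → {'b': 13, 'x': 25}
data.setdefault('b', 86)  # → 13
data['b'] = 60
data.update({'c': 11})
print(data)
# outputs {'b': 60, 'x': 25, 'c': 11}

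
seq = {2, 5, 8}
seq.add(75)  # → {2, 5, 8, 75}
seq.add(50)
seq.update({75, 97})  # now {2, 5, 8, 50, 75, 97}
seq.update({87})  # {2, 5, 8, 50, 75, 87, 97}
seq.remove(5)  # {2, 8, 50, 75, 87, 97}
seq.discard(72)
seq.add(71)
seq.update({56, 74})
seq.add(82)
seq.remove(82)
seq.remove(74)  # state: {2, 8, 50, 56, 71, 75, 87, 97}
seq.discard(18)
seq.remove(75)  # {2, 8, 50, 56, 71, 87, 97}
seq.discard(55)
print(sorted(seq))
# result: [2, 8, 50, 56, 71, 87, 97]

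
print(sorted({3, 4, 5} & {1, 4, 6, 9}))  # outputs [4]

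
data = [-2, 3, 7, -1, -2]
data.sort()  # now [-2, -2, -1, 3, 7]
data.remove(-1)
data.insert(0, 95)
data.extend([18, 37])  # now [95, -2, -2, 3, 7, 18, 37]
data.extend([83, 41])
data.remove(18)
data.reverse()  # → [41, 83, 37, 7, 3, -2, -2, 95]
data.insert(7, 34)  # [41, 83, 37, 7, 3, -2, -2, 34, 95]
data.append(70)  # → [41, 83, 37, 7, 3, -2, -2, 34, 95, 70]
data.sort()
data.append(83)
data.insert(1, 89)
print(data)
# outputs [-2, 89, -2, 3, 7, 34, 37, 41, 70, 83, 95, 83]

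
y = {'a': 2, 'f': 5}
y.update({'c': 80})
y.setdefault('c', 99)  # 80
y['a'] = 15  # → {'a': 15, 'f': 5, 'c': 80}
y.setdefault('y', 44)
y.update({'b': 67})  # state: {'a': 15, 'f': 5, 'c': 80, 'y': 44, 'b': 67}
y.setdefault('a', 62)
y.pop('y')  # 44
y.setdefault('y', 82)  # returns 82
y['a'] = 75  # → {'a': 75, 'f': 5, 'c': 80, 'b': 67, 'y': 82}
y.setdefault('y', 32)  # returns 82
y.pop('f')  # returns 5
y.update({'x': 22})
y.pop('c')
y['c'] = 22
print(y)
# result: {'a': 75, 'b': 67, 'y': 82, 'x': 22, 'c': 22}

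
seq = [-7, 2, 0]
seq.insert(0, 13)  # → [13, -7, 2, 0]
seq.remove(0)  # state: [13, -7, 2]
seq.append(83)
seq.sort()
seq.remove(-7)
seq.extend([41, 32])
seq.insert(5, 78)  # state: [2, 13, 83, 41, 32, 78]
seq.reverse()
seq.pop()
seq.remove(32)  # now [78, 41, 83, 13]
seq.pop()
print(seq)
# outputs [78, 41, 83]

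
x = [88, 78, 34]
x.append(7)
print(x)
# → [88, 78, 34, 7]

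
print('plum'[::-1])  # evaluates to mulp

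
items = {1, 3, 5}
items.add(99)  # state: {1, 3, 5, 99}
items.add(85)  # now {1, 3, 5, 85, 99}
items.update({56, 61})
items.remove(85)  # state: {1, 3, 5, 56, 61, 99}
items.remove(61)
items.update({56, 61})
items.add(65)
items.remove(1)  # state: {3, 5, 56, 61, 65, 99}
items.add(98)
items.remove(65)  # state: {3, 5, 56, 61, 98, 99}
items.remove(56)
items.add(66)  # {3, 5, 61, 66, 98, 99}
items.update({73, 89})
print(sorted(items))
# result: [3, 5, 61, 66, 73, 89, 98, 99]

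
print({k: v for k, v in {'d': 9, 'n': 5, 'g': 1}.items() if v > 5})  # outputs {'d': 9}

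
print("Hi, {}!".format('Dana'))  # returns Hi, Dana!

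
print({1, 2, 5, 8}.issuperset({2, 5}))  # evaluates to True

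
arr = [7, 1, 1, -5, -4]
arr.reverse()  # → [-4, -5, 1, 1, 7]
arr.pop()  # 7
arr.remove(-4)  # [-5, 1, 1]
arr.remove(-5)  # [1, 1]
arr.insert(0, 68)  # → [68, 1, 1]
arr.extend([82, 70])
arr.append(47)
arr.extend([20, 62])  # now [68, 1, 1, 82, 70, 47, 20, 62]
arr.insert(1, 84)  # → [68, 84, 1, 1, 82, 70, 47, 20, 62]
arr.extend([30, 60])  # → [68, 84, 1, 1, 82, 70, 47, 20, 62, 30, 60]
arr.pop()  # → 60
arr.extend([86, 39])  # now [68, 84, 1, 1, 82, 70, 47, 20, 62, 30, 86, 39]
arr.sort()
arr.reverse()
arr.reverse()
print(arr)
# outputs [1, 1, 20, 30, 39, 47, 62, 68, 70, 82, 84, 86]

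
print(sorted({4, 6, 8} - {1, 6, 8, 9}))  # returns [4]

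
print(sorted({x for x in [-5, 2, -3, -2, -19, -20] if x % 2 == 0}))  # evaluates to [-20, -2, 2]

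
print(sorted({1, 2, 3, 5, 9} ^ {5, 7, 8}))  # [1, 2, 3, 7, 8, 9]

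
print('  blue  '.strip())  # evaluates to blue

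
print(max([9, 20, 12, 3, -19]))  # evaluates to 20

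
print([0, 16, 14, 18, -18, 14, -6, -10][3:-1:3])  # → [18, -6]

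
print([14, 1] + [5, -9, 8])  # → [14, 1, 5, -9, 8]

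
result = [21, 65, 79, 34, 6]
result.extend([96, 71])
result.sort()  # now [6, 21, 34, 65, 71, 79, 96]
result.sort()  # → [6, 21, 34, 65, 71, 79, 96]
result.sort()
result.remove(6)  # [21, 34, 65, 71, 79, 96]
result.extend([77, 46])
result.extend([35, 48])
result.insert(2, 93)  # [21, 34, 93, 65, 71, 79, 96, 77, 46, 35, 48]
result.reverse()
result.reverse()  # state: [21, 34, 93, 65, 71, 79, 96, 77, 46, 35, 48]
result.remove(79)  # [21, 34, 93, 65, 71, 96, 77, 46, 35, 48]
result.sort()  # [21, 34, 35, 46, 48, 65, 71, 77, 93, 96]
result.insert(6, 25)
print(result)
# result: [21, 34, 35, 46, 48, 65, 25, 71, 77, 93, 96]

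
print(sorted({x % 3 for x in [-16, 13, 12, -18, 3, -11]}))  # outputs [0, 1, 2]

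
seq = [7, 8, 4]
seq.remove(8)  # [7, 4]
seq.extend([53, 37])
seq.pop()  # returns 37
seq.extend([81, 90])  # [7, 4, 53, 81, 90]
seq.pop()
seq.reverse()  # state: [81, 53, 4, 7]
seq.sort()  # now [4, 7, 53, 81]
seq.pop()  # 81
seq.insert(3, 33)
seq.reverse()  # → [33, 53, 7, 4]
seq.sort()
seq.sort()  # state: [4, 7, 33, 53]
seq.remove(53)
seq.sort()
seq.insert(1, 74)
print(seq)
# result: [4, 74, 7, 33]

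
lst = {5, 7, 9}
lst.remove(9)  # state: {5, 7}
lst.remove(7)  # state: {5}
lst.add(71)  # {5, 71}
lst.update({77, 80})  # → {5, 71, 77, 80}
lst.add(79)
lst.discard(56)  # {5, 71, 77, 79, 80}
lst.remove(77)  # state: {5, 71, 79, 80}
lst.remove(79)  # {5, 71, 80}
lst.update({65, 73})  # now {5, 65, 71, 73, 80}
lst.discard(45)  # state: {5, 65, 71, 73, 80}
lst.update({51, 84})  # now {5, 51, 65, 71, 73, 80, 84}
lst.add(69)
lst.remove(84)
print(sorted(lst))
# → [5, 51, 65, 69, 71, 73, 80]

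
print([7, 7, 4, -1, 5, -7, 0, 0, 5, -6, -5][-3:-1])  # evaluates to [5, -6]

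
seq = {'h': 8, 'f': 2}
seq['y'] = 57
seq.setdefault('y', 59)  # 57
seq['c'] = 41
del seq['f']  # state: {'h': 8, 'y': 57, 'c': 41}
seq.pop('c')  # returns 41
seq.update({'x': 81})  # {'h': 8, 'y': 57, 'x': 81}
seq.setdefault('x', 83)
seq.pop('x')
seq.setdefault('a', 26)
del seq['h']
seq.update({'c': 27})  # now {'y': 57, 'a': 26, 'c': 27}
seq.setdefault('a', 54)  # 26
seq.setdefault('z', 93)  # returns 93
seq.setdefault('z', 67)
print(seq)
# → {'y': 57, 'a': 26, 'c': 27, 'z': 93}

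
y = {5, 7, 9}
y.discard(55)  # {5, 7, 9}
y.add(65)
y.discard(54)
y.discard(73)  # {5, 7, 9, 65}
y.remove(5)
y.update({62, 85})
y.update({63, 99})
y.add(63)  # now {7, 9, 62, 63, 65, 85, 99}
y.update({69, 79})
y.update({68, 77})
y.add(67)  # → {7, 9, 62, 63, 65, 67, 68, 69, 77, 79, 85, 99}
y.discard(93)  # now {7, 9, 62, 63, 65, 67, 68, 69, 77, 79, 85, 99}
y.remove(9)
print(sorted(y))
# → [7, 62, 63, 65, 67, 68, 69, 77, 79, 85, 99]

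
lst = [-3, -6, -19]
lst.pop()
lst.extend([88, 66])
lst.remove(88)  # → [-3, -6, 66]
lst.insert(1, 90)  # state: [-3, 90, -6, 66]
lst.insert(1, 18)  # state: [-3, 18, 90, -6, 66]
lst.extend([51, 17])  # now [-3, 18, 90, -6, 66, 51, 17]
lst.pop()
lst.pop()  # 51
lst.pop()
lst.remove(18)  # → [-3, 90, -6]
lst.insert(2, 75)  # [-3, 90, 75, -6]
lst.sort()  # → [-6, -3, 75, 90]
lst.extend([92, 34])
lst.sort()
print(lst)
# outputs [-6, -3, 34, 75, 90, 92]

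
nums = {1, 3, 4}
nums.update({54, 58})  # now {1, 3, 4, 54, 58}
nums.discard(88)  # {1, 3, 4, 54, 58}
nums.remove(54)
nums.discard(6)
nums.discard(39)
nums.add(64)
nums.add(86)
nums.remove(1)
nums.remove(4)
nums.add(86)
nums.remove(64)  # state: {3, 58, 86}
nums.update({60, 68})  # {3, 58, 60, 68, 86}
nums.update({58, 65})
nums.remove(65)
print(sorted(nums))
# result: [3, 58, 60, 68, 86]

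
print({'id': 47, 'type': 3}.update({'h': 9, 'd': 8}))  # None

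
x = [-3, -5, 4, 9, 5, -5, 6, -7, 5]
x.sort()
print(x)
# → [-7, -5, -5, -3, 4, 5, 5, 6, 9]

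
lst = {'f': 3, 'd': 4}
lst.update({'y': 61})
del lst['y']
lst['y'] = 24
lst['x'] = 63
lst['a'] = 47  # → {'f': 3, 'd': 4, 'y': 24, 'x': 63, 'a': 47}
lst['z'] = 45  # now {'f': 3, 'd': 4, 'y': 24, 'x': 63, 'a': 47, 'z': 45}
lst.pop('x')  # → 63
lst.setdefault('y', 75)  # 24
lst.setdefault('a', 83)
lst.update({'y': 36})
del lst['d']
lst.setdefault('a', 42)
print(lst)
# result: {'f': 3, 'y': 36, 'a': 47, 'z': 45}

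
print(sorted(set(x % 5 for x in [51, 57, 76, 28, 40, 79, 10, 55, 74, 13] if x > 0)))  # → [0, 1, 2, 3, 4]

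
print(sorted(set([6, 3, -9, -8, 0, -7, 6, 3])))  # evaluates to [-9, -8, -7, 0, 3, 6]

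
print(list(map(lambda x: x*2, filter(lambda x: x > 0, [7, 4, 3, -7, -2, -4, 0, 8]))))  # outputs [14, 8, 6, 16]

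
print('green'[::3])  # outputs ge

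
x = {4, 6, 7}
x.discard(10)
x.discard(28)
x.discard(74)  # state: {4, 6, 7}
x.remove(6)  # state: {4, 7}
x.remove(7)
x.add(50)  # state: {4, 50}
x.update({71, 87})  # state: {4, 50, 71, 87}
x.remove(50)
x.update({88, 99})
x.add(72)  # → {4, 71, 72, 87, 88, 99}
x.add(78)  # {4, 71, 72, 78, 87, 88, 99}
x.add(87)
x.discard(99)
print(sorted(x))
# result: [4, 71, 72, 78, 87, 88]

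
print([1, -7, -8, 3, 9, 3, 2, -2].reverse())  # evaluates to None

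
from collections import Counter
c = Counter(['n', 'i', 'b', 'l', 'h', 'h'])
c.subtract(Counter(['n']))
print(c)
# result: Counter({'h': 2, 'i': 1, 'b': 1, 'l': 1, 'n': 0})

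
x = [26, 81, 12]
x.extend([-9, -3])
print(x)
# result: [26, 81, 12, -9, -3]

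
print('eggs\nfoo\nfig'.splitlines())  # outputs ['eggs', 'foo', 'fig']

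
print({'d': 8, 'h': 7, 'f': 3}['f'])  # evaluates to 3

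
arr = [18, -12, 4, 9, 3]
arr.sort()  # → [-12, 3, 4, 9, 18]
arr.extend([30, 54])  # [-12, 3, 4, 9, 18, 30, 54]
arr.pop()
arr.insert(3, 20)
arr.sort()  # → [-12, 3, 4, 9, 18, 20, 30]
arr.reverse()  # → [30, 20, 18, 9, 4, 3, -12]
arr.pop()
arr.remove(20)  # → [30, 18, 9, 4, 3]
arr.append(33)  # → [30, 18, 9, 4, 3, 33]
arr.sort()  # [3, 4, 9, 18, 30, 33]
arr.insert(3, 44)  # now [3, 4, 9, 44, 18, 30, 33]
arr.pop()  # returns 33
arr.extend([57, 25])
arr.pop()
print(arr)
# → [3, 4, 9, 44, 18, 30, 57]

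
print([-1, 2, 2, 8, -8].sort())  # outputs None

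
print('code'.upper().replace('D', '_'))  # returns CO_E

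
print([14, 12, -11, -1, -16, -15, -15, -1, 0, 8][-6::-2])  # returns [-16, -11, 14]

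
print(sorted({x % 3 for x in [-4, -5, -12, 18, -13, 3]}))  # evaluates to [0, 1, 2]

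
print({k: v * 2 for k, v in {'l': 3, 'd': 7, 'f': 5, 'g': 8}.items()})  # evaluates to {'l': 6, 'd': 14, 'f': 10, 'g': 16}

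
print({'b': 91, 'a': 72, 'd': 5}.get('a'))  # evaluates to 72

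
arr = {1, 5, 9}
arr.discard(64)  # {1, 5, 9}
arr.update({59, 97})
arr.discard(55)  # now {1, 5, 9, 59, 97}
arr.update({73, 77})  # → {1, 5, 9, 59, 73, 77, 97}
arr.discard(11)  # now {1, 5, 9, 59, 73, 77, 97}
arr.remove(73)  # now {1, 5, 9, 59, 77, 97}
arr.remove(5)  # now {1, 9, 59, 77, 97}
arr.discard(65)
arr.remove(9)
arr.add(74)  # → {1, 59, 74, 77, 97}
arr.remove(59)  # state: {1, 74, 77, 97}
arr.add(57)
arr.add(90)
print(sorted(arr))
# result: [1, 57, 74, 77, 90, 97]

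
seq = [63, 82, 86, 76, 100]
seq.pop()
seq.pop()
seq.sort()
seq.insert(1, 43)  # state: [63, 43, 82, 86]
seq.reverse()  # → [86, 82, 43, 63]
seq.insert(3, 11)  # [86, 82, 43, 11, 63]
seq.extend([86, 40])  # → [86, 82, 43, 11, 63, 86, 40]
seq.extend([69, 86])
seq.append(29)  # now [86, 82, 43, 11, 63, 86, 40, 69, 86, 29]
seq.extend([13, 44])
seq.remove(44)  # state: [86, 82, 43, 11, 63, 86, 40, 69, 86, 29, 13]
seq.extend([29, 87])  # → [86, 82, 43, 11, 63, 86, 40, 69, 86, 29, 13, 29, 87]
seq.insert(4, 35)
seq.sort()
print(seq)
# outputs [11, 13, 29, 29, 35, 40, 43, 63, 69, 82, 86, 86, 86, 87]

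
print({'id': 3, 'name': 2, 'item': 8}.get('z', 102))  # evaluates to 102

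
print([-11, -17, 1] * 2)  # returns [-11, -17, 1, -11, -17, 1]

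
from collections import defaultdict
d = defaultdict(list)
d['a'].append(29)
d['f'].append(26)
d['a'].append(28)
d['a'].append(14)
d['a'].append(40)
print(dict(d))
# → {'a': [29, 28, 14, 40], 'f': [26]}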